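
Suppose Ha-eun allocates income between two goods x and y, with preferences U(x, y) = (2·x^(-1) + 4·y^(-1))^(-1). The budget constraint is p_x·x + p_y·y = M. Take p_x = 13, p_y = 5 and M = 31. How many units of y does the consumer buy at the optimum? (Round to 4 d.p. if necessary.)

MU_x ∝ 2·x^(-2), MU_y ∝ 4·y^(-2), so MRS = (1/2)·(y/x)^(2) = p_x/p_y.
Hence y/x = (2·p_x/p_y)^(1/(2)), i.e. raised to the 0.5 power.
With the ratio pinned down, the budget gives x* = M/(p_x + p_y·(y/x)) and y* = (y/x)·x*.
Numerically y/x = 2.280351, so x* = 31/(13 + 5·2.280351) = 1.2704 and y* = 2.280351·1.2704 = 2.897.

y* = 2.897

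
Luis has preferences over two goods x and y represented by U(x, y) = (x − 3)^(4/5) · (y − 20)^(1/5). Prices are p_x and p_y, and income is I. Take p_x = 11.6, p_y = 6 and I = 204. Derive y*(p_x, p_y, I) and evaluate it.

y* = 21.64

MRS = 4·(y−20)/(x−3). Tangency with p_x/p_y gives y−20 = (1/4)·(p_x/p_y)·(x−3).
Substituting into the budget: x* = 3 + 0.8·(I − 3·p_x − 20·p_y)/p_x, and y* = 20 + 0.2·(…)/p_y.
Discretionary income = 204 − 3·11.6 − 20·6 = 49.2; y* = 20 + 0.2·49.2/6 = 21.64.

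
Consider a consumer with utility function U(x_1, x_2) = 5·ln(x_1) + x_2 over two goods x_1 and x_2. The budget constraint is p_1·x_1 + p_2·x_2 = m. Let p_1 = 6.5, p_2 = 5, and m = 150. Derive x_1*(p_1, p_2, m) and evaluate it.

Set MRS = p_1/p_2: (5/x_1)/1 = p_1/p_2.
So x_1*(p_1,p_2) = 5·p_2/p_1, independent of income; and x_2* = (m − 5·p_2)/p_2.
At the given prices: x_1* = 5·5/6.5 = 3.8462.

x_1* = 3.8462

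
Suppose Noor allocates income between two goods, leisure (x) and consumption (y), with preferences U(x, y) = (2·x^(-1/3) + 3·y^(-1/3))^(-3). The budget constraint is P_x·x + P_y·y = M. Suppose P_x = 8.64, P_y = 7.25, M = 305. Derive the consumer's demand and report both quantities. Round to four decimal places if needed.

MRS = MU_x/MU_y = (2/3)·(y/x)^(4/3). Set equal to P_x/P_y.
Solve for the ratio: y/x = [(3/2)·P_x/P_y]^(0.75).
With the ratio pinned down, the budget gives x* = M/(P_x + P_y·(y/x)) and y* = (y/x)·x*.
Numerically y/x = 1.545967, so x* = 305/(8.64 + 7.25·1.545967) = 15.3666 and y* = 1.545967·15.3666 = 23.7562.

x* = 15.3666, y* = 23.7562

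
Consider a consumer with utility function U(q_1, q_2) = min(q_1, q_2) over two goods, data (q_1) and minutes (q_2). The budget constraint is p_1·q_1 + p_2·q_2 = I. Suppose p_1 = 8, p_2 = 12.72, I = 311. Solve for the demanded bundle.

Leontief preferences: the optimum is at the kink where q_1/1 = q_2/1, i.e. q_2 = q_1.
Budget: p_1·q_1 + p_2·q_1 = I, so (p_1 + p_2)·q_1 = I.
Demand: q_1*(p_1,p_2,I) = I/(p_1 + p_2), q_2* = I/(p_1 + p_2).
Here 8 + 12.72 = 20.72, giving q_1* = 15.0097 and q_2* = 15.0097.

q_1* = 15.0097, q_2* = 15.0097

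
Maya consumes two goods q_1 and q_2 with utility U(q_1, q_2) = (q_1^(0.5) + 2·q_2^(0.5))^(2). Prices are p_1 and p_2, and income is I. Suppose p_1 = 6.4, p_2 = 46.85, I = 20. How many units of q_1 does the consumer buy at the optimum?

Substitute q_2 = (q_2/q_1)·q_1 into the budget: q_1* = I/(p_1 + p_2·(q_2/q_1)).
Numerically q_2/q_1 = 0.074645, so q_1* = 20/(6.4 + 46.85·0.074645) = 2.0208.

q_1* = 2.0208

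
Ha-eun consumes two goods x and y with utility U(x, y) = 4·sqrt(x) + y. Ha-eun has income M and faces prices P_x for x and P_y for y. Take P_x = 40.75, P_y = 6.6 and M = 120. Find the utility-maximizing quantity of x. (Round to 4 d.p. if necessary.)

x* = 0.1049

MU_x = 2/√x, MU_y = 1. Tangency: 2/√x = P_x/P_y.
Thus x* = (2·P_y/P_x)² — independent of M — with the rest of income spent on y.
Plugging in: x* = (2·6.6/40.75)² = 0.1049.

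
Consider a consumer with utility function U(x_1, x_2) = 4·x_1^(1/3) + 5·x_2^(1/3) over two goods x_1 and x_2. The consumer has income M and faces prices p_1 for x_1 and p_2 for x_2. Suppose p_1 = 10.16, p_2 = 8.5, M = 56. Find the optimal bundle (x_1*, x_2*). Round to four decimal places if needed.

Substitute x_2 = (x_2/x_1)·x_1 into the budget: x_1* = M/(p_1 + p_2·(x_2/x_1)).
Numerically x_2/x_1 = 1.826321, so x_1* = 56/(10.16 + 8.5·1.826321) = 2.1804 and x_2* = 1.826321·2.1804 = 3.9821.

x_1* = 2.1804, x_2* = 3.9821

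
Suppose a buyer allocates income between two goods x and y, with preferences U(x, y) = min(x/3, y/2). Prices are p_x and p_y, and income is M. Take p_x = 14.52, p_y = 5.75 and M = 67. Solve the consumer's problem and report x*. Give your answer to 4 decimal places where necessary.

x* = 3.6506

Here 3·14.52 + 2·5.75 = 55.06, giving x* = 3.6506.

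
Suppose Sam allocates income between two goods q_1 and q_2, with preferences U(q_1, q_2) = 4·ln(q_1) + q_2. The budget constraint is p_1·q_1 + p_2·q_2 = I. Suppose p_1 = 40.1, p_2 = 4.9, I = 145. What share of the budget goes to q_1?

share on q_1 = 0.1352

Set MRS = p_1/p_2: (4/q_1)/1 = p_1/p_2.
So q_1*(p_1,p_2) = 4·p_2/p_1, independent of income; and q_2* = (I − 4·p_2)/p_2.
At the given prices: q_1* = 4·4.9/40.1 = 0.4888, and q_2* = 25.5918.
Expenditure on q_1: 40.1·0.4888 = 19.6; share = 0.1352.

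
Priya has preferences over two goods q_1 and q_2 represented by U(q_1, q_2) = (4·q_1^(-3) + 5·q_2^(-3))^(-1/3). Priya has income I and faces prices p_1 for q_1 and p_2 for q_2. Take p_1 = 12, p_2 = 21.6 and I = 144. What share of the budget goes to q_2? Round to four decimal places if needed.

share on q_2 = 0.6217

MU_q_1 ∝ 4·q_1^(-4), MU_q_2 ∝ 5·q_2^(-4), so MRS = (4/5)·(q_2/q_1)^(4) = p_1/p_2.
Solve for the ratio: q_2/q_1 = [(5/4)·p_1/p_2]^(0.25).
With the ratio pinned down, the budget gives q_1* = I/(p_1 + p_2·(q_2/q_1)) and q_2* = (q_2/q_1)·q_1*.
Numerically q_2/q_1 = 0.912871, so q_1* = 144/(12 + 21.6·0.912871) = 4.54 and q_2* = 0.912871·4.54 = 4.1444.
Expenditure on q_2: 21.6·4.1444 = 89.5199; share = 0.6217.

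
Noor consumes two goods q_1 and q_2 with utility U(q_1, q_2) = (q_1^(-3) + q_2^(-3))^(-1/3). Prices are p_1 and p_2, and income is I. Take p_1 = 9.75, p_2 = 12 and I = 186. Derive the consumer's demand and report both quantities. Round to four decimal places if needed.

q_1* = 8.7972, q_2* = 8.3522

From the CES first-order condition, (q_2/q_1)^(4) = p_1/p_2.
Solve for the ratio: q_2/q_1 = [p_1/p_2]^(0.25).
With the ratio pinned down, the budget gives q_1* = I/(p_1 + p_2·(q_2/q_1)) and q_2* = (q_2/q_1)·q_1*.
Numerically q_2/q_1 = 0.949414, so q_1* = 186/(9.75 + 12·0.949414) = 8.7972 and q_2* = 0.949414·8.7972 = 8.3522.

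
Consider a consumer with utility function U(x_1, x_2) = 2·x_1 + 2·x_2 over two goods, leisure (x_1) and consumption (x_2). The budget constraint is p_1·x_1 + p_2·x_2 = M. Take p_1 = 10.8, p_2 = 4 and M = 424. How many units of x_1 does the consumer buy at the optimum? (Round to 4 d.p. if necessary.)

x_1* = 0

Linear utility — the consumer picks whichever good has higher MU/price: 2/10.8 = 0.1852 vs 2/4 = 0.5.
x_2 gives more utility per dollar, so spend all income on x_2: x_2* = M/p_2, x_1* = 0.
Numerically: x_1* = 0, x_2* = 106.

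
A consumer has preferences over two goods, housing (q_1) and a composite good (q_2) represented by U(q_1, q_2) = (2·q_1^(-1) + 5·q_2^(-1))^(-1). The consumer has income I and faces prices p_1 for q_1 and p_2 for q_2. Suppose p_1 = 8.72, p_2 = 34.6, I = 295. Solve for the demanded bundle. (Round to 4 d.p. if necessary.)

q_1* = 8.1527, q_2* = 6.4713

From the CES first-order condition, (2/5)·(q_2/q_1)^(2) = p_1/p_2.
Hence q_2/q_1 = ((5/2)·p_1/p_2)^(1/(2)), i.e. raised to the 0.5 power.
With the ratio pinned down, the budget gives q_1* = I/(p_1 + p_2·(q_2/q_1)) and q_2* = (q_2/q_1)·q_1*.
Numerically q_2/q_1 = 0.793762, so q_1* = 295/(8.72 + 34.6·0.793762) = 8.1527 and q_2* = 0.793762·8.1527 = 6.4713.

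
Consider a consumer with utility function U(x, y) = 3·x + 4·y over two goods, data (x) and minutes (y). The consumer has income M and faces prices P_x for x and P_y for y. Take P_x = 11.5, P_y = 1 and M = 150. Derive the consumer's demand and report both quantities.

x* = 0, y* = 150

Perfect substitutes: compare marginal utility per dollar. 3/P_x vs 4/P_y → 0.2609 vs 4.
y gives more utility per dollar, so spend all income on y: y* = M/P_y, x* = 0.
Numerically: x* = 0, y* = 150.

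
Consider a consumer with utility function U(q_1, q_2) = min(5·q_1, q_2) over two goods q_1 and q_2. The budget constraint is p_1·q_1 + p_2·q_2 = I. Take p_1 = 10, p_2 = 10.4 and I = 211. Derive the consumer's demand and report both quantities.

With perfect complements, no substitution: consume in ratio q_1:q_2 = 1:5.
Budget: p_1·q_1 + p_2·5·q_1 = I, so (p_1 + 5·p_2)·q_1 = I.
Demand: q_1*(p_1,p_2,I) = I/(p_1 + 5·p_2), q_2* = 5·I/(p_1 + 5·p_2).
Here 10 + 5·10.4 = 62, giving q_1* = 3.4032 and q_2* = 17.0161.

q_1* = 3.4032, q_2* = 17.0161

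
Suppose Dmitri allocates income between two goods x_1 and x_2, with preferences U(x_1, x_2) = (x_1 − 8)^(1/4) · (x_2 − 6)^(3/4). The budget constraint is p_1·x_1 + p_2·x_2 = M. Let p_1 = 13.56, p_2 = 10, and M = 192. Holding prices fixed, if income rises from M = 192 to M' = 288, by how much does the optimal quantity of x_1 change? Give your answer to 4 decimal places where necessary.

Δx_1* = 1.7699

MRS = (1/3)·(x_2−6)/(x_1−8). Tangency with p_1/p_2 gives x_2−6 = 3·(p_1/p_2)·(x_1−8).
After buying the subsistence bundle (8, 6), a share 0.25 of the remaining income goes to x_1: x_1* = 8 + 0.25·(M − 8p_1 − 6p_2)/p_1.
Discretionary income = 192 − 8·13.56 − 6·10 = 23.52; x_1* = 8 + 0.25·23.52/13.56 = 8.4336.
At M' = 288: x_1* = 10.2035. Change: 10.2035 − 8.4336 = 1.7699.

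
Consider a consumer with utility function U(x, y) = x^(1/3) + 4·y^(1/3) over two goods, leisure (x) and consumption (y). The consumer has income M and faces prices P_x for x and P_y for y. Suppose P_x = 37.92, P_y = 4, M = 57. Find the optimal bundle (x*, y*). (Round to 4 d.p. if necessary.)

From the CES first-order condition, (1/4)·(y/x)^(2/3) = P_x/P_y.
Solve for the ratio: y/x = [4·P_x/P_y]^(1.5).
Substitute y = (y/x)·x into the budget: x* = M/(P_x + P_y·(y/x)).
Numerically y/x = 233.508392, so x* = 57/(37.92 + 4·233.508392) = 0.0586 and y* = 233.508392·0.0586 = 13.694.

x* = 0.0586, y* = 13.694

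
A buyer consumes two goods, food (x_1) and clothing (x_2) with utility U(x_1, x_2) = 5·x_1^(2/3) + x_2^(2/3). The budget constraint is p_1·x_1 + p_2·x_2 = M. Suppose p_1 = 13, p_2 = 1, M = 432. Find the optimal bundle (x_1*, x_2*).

From the CES first-order condition, 5·(x_2/x_1)^(1/3) = p_1/p_2.
Solve for the ratio: x_2/x_1 = [(1/5)·p_1/p_2]^(3).
With the ratio pinned down, the budget gives x_1* = M/(p_1 + p_2·(x_2/x_1)) and x_2* = (x_2/x_1)·x_1*.
Numerically x_2/x_1 = 17.576, so x_1* = 432/(13 + 1·17.576) = 14.1287 and x_2* = 17.576·14.1287 = 248.3265.

x_1* = 14.1287, x_2* = 248.3265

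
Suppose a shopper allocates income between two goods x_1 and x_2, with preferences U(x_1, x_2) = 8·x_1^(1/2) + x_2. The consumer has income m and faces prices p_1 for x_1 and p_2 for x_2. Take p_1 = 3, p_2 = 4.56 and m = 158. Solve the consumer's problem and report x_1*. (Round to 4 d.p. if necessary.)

x_1* = 36.9664

MU_x_1 = 4/√x_1, MU_x_2 = 1. Tangency: 4/√x_1 = p_1/p_2.
Solve: √x_1 = 4·p_2/p_1, so x_1*(p_1,p_2) = (4·p_2/p_1)², and x_2* = (m − p_1·x_1*)/p_2.
Plugging in: x_1* = (4·4.56/3)² = 36.9664.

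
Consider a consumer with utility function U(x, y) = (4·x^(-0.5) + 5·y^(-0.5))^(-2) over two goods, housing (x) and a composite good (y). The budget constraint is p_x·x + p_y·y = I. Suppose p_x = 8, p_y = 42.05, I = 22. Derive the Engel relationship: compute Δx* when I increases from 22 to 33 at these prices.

MU_x ∝ 4·x^(-1.5), MU_y ∝ 5·y^(-1.5), so MRS = (4/5)·(y/x)^(1.5) = p_x/p_y.
Solve for the ratio: y/x = [(5/4)·p_x/p_y]^(2/3).
With the ratio pinned down, the budget gives x* = I/(p_x + p_y·(y/x)) and y* = (y/x)·x*.
Numerically y/x = 0.383845, so x* = 22/(8 + 42.05·0.383845) = 0.9113.
At I' = 33: x* = 1.367. Change: 1.367 − 0.9113 = 0.4557.

Δx* = 0.4557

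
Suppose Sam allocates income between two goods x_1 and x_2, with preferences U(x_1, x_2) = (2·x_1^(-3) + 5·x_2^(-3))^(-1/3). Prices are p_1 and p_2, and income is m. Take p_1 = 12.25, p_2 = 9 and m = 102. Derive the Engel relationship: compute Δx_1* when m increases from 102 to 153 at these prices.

From the CES first-order condition, (2/5)·(x_2/x_1)^(4) = p_1/p_2.
Solve for the ratio: x_2/x_1 = [(5/2)·p_1/p_2]^(0.25).
With the ratio pinned down, the budget gives x_1* = m/(p_1 + p_2·(x_2/x_1)) and x_2* = (x_2/x_1)·x_1*.
Numerically x_2/x_1 = 1.358183, so x_1* = 102/(12.25 + 9·1.358183) = 4.1677.
At m' = 153: x_1* = 6.2516. Change: 6.2516 − 4.1677 = 2.0839.

Δx_1* = 2.0839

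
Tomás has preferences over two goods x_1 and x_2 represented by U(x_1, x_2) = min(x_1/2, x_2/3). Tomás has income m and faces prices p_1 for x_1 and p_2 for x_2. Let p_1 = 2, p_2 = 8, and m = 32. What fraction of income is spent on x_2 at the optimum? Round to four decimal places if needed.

share on x_2 = 0.8571

With perfect complements, no substitution: consume in ratio x_1:x_2 = 2:3.
Budget: p_1·x_1 + p_2·(3/2)·x_1 = m, so (2·p_1 + 3·p_2)·x_1 = 2·m.
Demand: x_1*(p_1,p_2,m) = 2·m/(2·p_1 + 3·p_2), x_2* = 3·m/(2·p_1 + 3·p_2).
Here 2·2 + 3·8 = 28, giving x_1* = 2.2857 and x_2* = 3.4286.
Expenditure on x_2: 8·3.4286 = 27.4286; share = 0.8571.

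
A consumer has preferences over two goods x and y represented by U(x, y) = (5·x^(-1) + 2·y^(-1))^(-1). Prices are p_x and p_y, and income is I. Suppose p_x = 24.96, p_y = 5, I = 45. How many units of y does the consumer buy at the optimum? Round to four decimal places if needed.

MU_x ∝ 5·x^(-2), MU_y ∝ 2·y^(-2), so MRS = (5/2)·(y/x)^(2) = p_x/p_y.
Hence y/x = ((2/5)·p_x/p_y)^(1/(2)), i.e. raised to the 0.5 power.
Substitute y = (y/x)·x into the budget: x* = I/(p_x + p_y·(y/x)).
Numerically y/x = 1.413082, so x* = 45/(24.96 + 5·1.413082) = 1.4051 and y* = 1.413082·1.4051 = 1.9856.

y* = 1.9856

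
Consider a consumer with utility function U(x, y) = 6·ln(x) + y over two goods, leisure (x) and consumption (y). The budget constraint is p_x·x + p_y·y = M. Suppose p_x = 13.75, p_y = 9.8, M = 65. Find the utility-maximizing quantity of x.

So x*(p_x,p_y) = 6·p_y/p_x, independent of income; and y* = (M − 6·p_y)/p_y.
At the given prices: x* = 6·9.8/13.75 = 4.2764.

x* = 4.2764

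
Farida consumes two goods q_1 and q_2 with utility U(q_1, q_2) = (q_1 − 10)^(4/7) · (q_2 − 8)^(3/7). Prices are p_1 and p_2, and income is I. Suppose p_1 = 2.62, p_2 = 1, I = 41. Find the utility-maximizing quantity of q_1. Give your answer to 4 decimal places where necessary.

q_1* = 11.4831

MRS = (4/3)·(q_2−8)/(q_1−10). Tangency with p_1/p_2 gives q_2−8 = (3/4)·(p_1/p_2)·(q_1−10).
Substituting into the budget: q_1* = 10 + 4/7·(I − 10·p_1 − 8·p_2)/p_1, and q_2* = 8 + 3/7·(…)/p_2.
Discretionary income = 41 − 10·2.62 − 8·1 = 6.8; q_1* = 10 + 4/7·6.8/2.62 = 11.4831.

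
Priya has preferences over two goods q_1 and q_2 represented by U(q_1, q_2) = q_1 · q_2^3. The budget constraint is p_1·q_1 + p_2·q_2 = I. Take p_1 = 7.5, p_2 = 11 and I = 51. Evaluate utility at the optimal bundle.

V = 71.4768

Tangency: MRS = (1/3)·q_2/q_1 = p_1/p_2.
Rearranging, p_2·q_2 = 3·p_1·q_1. Substituting into the budget gives p_1·q_1·(1 + 3) = I.
Demand: q_1*(p_1,p_2,I) = 0.25·I/p_1 and q_2* = 0.75·I/p_2.
At p_1=7.5, p_2=11, I=51: q_1* = 0.25·51/7.5 = 1.7, q_2* = 3.4773.
Utility at the optimum: U(1.7, 3.4773) = 71.4768.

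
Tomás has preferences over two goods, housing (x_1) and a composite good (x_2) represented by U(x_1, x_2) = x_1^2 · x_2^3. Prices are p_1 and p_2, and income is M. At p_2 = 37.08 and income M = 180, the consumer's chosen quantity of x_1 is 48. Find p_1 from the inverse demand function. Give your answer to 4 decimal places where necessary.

p_1 = 1.5

MU_x_1/MU_x_2 = (2·x_2)/(3·x_1); tangency sets this equal to p_1/p_2.
So 2·p_2·x_2 = 3·p_1·x_1; combined with the budget, a share 0.4 of income goes to x_1.
Demand: x_1*(p_1,p_2,M) = 0.4·M/p_1 and x_2* = 0.6·M/p_2.
Set x_1* = 48 in the demand function and solve for p_1: p_1 = 1.5.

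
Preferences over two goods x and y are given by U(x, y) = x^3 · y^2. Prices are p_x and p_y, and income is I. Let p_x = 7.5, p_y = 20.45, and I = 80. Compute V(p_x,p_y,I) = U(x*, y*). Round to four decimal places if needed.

The MRS is (3/2)·y/x. Set MRS = p_x/p_y.
Rearranging, p_y·y = (2/3)·p_x·x. Substituting into the budget gives p_x·x·(1 + (2/3)) = I.
Demand: x*(p_x,p_y,I) = 0.6·I/p_x and y* = 0.4·I/p_y.
At p_x=7.5, p_y=20.45, I=80: x* = 0.6·80/7.5 = 6.4, y* = 1.5648.
Utility at the optimum: U(6.4, 1.5648) = 641.8791.

V = 641.8791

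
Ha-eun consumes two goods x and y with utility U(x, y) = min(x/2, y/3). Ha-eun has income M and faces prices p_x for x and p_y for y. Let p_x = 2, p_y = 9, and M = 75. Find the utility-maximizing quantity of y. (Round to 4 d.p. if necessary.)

With perfect complements, no substitution: consume in ratio x:y = 2:3.
Budget: p_x·x + p_y·(3/2)·x = M, so (2·p_x + 3·p_y)·x = 2·M.
Demand: x*(p_x,p_y,M) = 2·M/(2·p_x + 3·p_y), y* = 3·M/(2·p_x + 3·p_y).
Here 2·2 + 3·9 = 31, giving y* = 7.2581.

y* = 7.2581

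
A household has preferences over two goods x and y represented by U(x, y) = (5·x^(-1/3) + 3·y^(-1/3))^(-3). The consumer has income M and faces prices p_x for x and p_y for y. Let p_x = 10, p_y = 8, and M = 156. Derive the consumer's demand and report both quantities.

Substitute y = (y/x)·x into the budget: x* = M/(p_x + p_y·(y/x)).
Numerically y/x = 0.805927, so x* = 156/(10 + 8·0.805927) = 9.4848 and y* = 0.805927·9.4848 = 7.644.

x* = 9.4848, y* = 7.644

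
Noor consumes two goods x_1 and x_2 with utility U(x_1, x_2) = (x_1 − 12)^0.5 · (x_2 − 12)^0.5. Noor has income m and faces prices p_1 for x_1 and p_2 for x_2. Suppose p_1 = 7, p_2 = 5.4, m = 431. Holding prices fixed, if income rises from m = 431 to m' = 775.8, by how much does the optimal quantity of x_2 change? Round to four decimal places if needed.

This is Cobb-Douglas in (x_1−12, x_2−12): tangency gives 0.5·p_2·(x_2−12) = 0.5·p_1·(x_1−12).
Substituting into the budget: x_1* = 12 + 0.5·(m − 12·p_1 − 12·p_2)/p_1, and x_2* = 12 + 0.5·(…)/p_2.
Discretionary income = 431 − 12·7 − 12·5.4 = 282.2; x_2* = 12 + 0.5·282.2/5.4 = 38.1296.
At m' = 775.8: x_2* = 70.0556. Change: 70.0556 − 38.1296 = 31.9259.

Δx_2* = 31.9259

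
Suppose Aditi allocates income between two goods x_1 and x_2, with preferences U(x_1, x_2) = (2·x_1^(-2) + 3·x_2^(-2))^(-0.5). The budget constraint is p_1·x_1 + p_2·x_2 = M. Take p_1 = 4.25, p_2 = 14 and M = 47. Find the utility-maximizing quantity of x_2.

x_2* = 2.4073

MRS = MU_x_1/MU_x_2 = (2/3)·(x_2/x_1)^(3). Set equal to p_1/p_2.
Hence x_2/x_1 = ((3/2)·p_1/p_2)^(1/(3)), i.e. raised to the 1/3 power.
With the ratio pinned down, the budget gives x_1* = M/(p_1 + p_2·(x_2/x_1)) and x_2* = (x_2/x_1)·x_1*.
Numerically x_2/x_1 = 0.769338, so x_1* = 47/(4.25 + 14·0.769338) = 3.129 and x_2* = 0.769338·3.129 = 2.4073.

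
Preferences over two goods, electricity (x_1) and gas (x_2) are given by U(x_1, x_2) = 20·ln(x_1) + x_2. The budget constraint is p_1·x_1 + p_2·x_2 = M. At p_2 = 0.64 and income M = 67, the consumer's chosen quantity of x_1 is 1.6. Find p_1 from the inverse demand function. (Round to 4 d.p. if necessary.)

p_1 = 8

MU_x_1 = 20/x_1, MU_x_2 = 1. Tangency: 20/x_1 = p_1/p_2.
So x_1*(p_1,p_2) = 20·p_2/p_1, independent of income; and x_2* = (M − 20·p_2)/p_2.
Set x_1* = 1.6 in the demand function and solve for p_1: p_1 = 8.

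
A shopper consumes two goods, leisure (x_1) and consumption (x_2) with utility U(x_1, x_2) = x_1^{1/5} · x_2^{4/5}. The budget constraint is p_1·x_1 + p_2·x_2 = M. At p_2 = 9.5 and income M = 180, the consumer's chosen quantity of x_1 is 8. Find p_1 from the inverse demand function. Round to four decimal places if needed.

Tangency: MRS = (1/4)·x_2/x_1 = p_1/p_2.
Rearranging, p_2·x_2 = 4·p_1·x_1. Substituting into the budget gives p_1·x_1·(1 + 4) = M.
Demand: x_1*(p_1,p_2,M) = 0.2·M/p_1 and x_2* = 0.8·M/p_2.
Set x_1* = 8 in the demand function and solve for p_1: p_1 = 4.5.

p_1 = 4.5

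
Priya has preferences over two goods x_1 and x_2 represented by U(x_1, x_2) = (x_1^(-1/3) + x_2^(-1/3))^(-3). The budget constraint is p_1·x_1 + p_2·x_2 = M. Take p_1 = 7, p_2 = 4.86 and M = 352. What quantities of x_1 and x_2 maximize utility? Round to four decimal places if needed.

MU_x_1 ∝ x_1^(-4/3), MU_x_2 ∝ x_2^(-4/3), so MRS = (x_2/x_1)^(4/3) = p_1/p_2.
Hence x_2/x_1 = (p_1/p_2)^(1/(4/3)), i.e. raised to the 0.75 power.
Substitute x_2 = (x_2/x_1)·x_1 into the budget: x_1* = M/(p_1 + p_2·(x_2/x_1)).
Numerically x_2/x_1 = 1.31476, so x_1* = 352/(7 + 4.86·1.31476) = 26.2888 and x_2* = 1.31476·26.2888 = 34.5635.

x_1* = 26.2888, x_2* = 34.5635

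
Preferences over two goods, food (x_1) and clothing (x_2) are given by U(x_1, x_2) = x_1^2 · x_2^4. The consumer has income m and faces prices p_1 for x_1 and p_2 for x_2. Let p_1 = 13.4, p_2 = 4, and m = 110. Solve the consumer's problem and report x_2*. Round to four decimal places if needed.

Tangency: MRS = (1/2)·x_2/x_1 = p_1/p_2.
So 2·p_2·x_2 = 4·p_1·x_1; combined with the budget, a share 1/3 of income goes to x_1.
Demand: x_1*(p_1,p_2,m) = 1/3·m/p_1 and x_2* = 2/3·m/p_2.
At p_1=13.4, p_2=4, m=110: x_2* = 2/3·110/4 = 18.3333.

x_2* = 18.3333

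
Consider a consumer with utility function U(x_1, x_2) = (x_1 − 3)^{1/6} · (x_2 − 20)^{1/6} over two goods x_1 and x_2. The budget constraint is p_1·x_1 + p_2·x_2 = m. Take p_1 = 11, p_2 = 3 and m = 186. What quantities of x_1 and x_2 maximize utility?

x_1* = 7.2273, x_2* = 35.5

Discretionary income = 186 − 3·11 − 20·3 = 93; x_1* = 3 + 0.5·93/11 = 7.2273; x_2* = 20 + 0.5·93/3 = 35.5.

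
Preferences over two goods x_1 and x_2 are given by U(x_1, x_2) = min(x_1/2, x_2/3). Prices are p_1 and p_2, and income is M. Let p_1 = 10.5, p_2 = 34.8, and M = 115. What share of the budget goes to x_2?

share on x_2 = 0.8325

Leontief preferences: the optimum is at the kink where x_1/2 = x_2/3, i.e. x_2 = (3/2)·x_1.
Budget: p_1·x_1 + p_2·(3/2)·x_1 = M, so (2·p_1 + 3·p_2)·x_1 = 2·M.
Demand: x_1*(p_1,p_2,M) = 2·M/(2·p_1 + 3·p_2), x_2* = 3·M/(2·p_1 + 3·p_2).
Here 2·10.5 + 3·34.8 = 125.4, giving x_1* = 1.8341 and x_2* = 2.7512.
Expenditure on x_2: 34.8·2.7512 = 95.7416; share = 0.8325.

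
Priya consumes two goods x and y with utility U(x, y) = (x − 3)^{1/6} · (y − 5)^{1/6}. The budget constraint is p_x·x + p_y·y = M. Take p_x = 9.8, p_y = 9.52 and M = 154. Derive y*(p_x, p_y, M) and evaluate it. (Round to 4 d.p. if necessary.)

y* = 9.0441

This is Cobb-Douglas in (x−3, y−5): tangency gives 1/6·p_y·(y−5) = 1/6·p_x·(x−3).
Substituting into the budget: x* = 3 + 0.5·(M − 3·p_x − 5·p_y)/p_x, and y* = 5 + 0.5·(…)/p_y.
Discretionary income = 154 − 3·9.8 − 5·9.52 = 77; y* = 5 + 0.5·77/9.52 = 9.0441.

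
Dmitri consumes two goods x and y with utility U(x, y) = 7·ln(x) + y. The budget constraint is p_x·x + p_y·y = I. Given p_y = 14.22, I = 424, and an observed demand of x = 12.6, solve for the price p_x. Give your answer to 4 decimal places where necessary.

MU_x = 7/x, MU_y = 1. Tangency: 7/x = p_x/p_y.
So x*(p_x,p_y) = 7·p_y/p_x, independent of income; and y* = (I − 7·p_y)/p_y.
Set x* = 12.6 in the demand function and solve for p_x: p_x = 7.9.

p_x = 7.9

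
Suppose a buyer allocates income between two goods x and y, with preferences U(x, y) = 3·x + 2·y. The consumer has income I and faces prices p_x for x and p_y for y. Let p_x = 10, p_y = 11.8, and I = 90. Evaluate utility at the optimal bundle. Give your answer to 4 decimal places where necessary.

Linear utility — the consumer picks whichever good has higher MU/price: 3/10 = 0.3 vs 2/11.8 = 0.1695.
x gives more utility per dollar, so spend all income on x: x* = I/p_x, y* = 0.
Numerically: x* = 9, y* = 0.
Utility at the optimum: U(9, 0) = 27.

V = 27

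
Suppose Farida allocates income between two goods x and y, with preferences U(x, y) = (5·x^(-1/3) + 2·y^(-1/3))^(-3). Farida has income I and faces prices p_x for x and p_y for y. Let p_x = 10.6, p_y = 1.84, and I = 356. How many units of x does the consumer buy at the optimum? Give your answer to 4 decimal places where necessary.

MU_x ∝ 5·x^(-4/3), MU_y ∝ 2·y^(-4/3), so MRS = (5/2)·(y/x)^(4/3) = p_x/p_y.
Hence y/x = ((2/5)·p_x/p_y)^(1/(4/3)), i.e. raised to the 0.75 power.
Substitute y = (y/x)·x into the budget: x* = I/(p_x + p_y·(y/x)).
Numerically y/x = 1.870299, so x* = 356/(10.6 + 1.84·1.870299) = 25.3537.

x* = 25.3537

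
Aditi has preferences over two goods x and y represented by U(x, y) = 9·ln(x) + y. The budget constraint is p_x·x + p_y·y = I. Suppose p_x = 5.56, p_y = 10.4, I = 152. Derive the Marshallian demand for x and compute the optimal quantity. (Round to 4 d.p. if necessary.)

Set MRS = p_x/p_y: (9/x)/1 = p_x/p_y.
So x*(p_x,p_y) = 9·p_y/p_x, independent of income; and y* = (I − 9·p_y)/p_y.
At the given prices: x* = 9·10.4/5.56 = 16.8345.

x* = 16.8345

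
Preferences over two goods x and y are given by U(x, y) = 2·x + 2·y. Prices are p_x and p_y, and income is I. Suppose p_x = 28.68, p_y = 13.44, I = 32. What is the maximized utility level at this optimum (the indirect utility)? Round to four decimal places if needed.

V = 4.7619

Perfect substitutes: compare marginal utility per dollar. 2/p_x vs 2/p_y → 0.0697 vs 0.1488.
y gives more utility per dollar, so spend all income on y: y* = I/p_y, x* = 0.
Numerically: x* = 0, y* = 2.381.
Utility at the optimum: U(0, 2.381) = 4.7619.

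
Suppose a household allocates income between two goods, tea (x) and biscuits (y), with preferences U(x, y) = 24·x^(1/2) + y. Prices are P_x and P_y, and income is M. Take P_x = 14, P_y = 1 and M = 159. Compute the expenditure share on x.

share on x = 0.0647

MU_x = 12/√x, MU_y = 1. Tangency: 12/√x = P_x/P_y.
Thus x* = (12·P_y/P_x)² — independent of M — with the rest of income spent on y.
Plugging in: x* = (12·1/14)² = 0.7347, y* = 148.7143.
Expenditure on x: 14·0.7347 = 10.2857; share = 0.0647.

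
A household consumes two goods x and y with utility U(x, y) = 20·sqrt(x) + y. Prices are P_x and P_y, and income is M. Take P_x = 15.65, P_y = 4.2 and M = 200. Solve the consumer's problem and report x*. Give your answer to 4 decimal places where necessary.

x* = 7.2023

Utility is quasi-linear in y; the FOC for x is 10/√x = P_x/P_y.
Thus x* = (10·P_y/P_x)² — independent of M — with the rest of income spent on y.
Plugging in: x* = (10·4.2/15.65)² = 7.2023.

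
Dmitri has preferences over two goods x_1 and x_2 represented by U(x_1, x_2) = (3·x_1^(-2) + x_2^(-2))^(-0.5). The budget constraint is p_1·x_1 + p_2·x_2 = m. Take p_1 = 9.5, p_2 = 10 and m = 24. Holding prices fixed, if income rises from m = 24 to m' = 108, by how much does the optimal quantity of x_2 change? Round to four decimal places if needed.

Δx_2* = 3.5091

With the ratio pinned down, the budget gives x_1* = m/(p_1 + p_2·(x_2/x_1)) and x_2* = (x_2/x_1)·x_1*.
Numerically x_2/x_1 = 0.681607, so x_1* = 24/(9.5 + 10·0.681607) = 1.4709 and x_2* = 0.681607·1.4709 = 1.0026.
At m' = 108: x_2* = 4.5117. Change: 4.5117 − 1.0026 = 3.5091.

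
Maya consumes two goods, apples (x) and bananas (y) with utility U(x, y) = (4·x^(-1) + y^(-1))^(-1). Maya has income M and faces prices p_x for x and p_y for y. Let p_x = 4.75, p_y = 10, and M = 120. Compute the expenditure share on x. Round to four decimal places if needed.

share on x = 0.5796

From the CES first-order condition, 4·(y/x)^(2) = p_x/p_y.
Hence y/x = ((1/4)·p_x/p_y)^(1/(2)), i.e. raised to the 0.5 power.
Substitute y = (y/x)·x into the budget: x* = M/(p_x + p_y·(y/x)).
Numerically y/x = 0.344601, so x* = 120/(4.75 + 10·0.344601) = 14.6413 and y* = 0.344601·14.6413 = 5.0454.
Expenditure on x: 4.75·14.6413 = 69.546; share = 0.5796.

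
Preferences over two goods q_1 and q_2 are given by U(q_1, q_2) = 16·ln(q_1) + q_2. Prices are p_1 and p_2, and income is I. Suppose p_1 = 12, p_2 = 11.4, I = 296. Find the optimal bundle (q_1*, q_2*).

q_1* = 15.2, q_2* = 9.9649

Set MRS = p_1/p_2: (16/q_1)/1 = p_1/p_2.
So q_1*(p_1,p_2) = 16·p_2/p_1, independent of income; and q_2* = (I − 16·p_2)/p_2.
At the given prices: q_1* = 16·11.4/12 = 15.2, and q_2* = 9.9649.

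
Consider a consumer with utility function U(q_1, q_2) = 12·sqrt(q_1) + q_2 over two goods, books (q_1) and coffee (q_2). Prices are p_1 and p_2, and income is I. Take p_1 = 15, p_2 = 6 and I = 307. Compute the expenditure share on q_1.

share on q_1 = 0.2814

MU_q_1 = 6/√q_1, MU_q_2 = 1. Tangency: 6/√q_1 = p_1/p_2.
Thus q_1* = (6·p_2/p_1)² — independent of I — with the rest of income spent on q_2.
Plugging in: q_1* = (6·6/15)² = 5.76, q_2* = 36.7667.
Expenditure on q_1: 15·5.76 = 86.4; share = 0.2814.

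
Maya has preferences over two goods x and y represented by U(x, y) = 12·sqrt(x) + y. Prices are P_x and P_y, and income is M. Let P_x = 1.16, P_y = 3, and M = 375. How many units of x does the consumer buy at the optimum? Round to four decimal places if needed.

Utility is quasi-linear in y; the FOC for x is 6/√x = P_x/P_y.
Solve: √x = 6·P_y/P_x, so x*(P_x,P_y) = (6·P_y/P_x)², and y* = (M − P_x·x*)/P_y.
Plugging in: x* = (6·3/1.16)² = 240.7848.

x* = 240.7848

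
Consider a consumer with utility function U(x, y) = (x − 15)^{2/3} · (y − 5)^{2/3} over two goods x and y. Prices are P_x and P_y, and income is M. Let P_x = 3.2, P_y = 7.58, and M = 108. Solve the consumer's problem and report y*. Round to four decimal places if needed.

y* = 6.4578

This is Cobb-Douglas in (x−15, y−5): tangency gives 2/3·P_y·(y−5) = 2/3·P_x·(x−15).
Substituting into the budget: x* = 15 + 0.5·(M − 15·P_x − 5·P_y)/P_x, and y* = 5 + 0.5·(…)/P_y.
Discretionary income = 108 − 15·3.2 − 5·7.58 = 22.1; y* = 5 + 0.5·22.1/7.58 = 6.4578.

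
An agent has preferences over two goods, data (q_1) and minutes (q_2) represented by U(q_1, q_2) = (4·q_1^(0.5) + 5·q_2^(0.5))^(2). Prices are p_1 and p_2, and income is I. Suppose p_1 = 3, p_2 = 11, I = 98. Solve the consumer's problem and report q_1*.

MU_q_1 ∝ 4·q_1^(-0.5), MU_q_2 ∝ 5·q_2^(-0.5), so MRS = (4/5)·(q_2/q_1)^(0.5) = p_1/p_2.
Solve for the ratio: q_2/q_1 = [(5/4)·p_1/p_2]^(2).
Substitute q_2 = (q_2/q_1)·q_1 into the budget: q_1* = I/(p_1 + p_2·(q_2/q_1)).
Numerically q_2/q_1 = 0.116219, so q_1* = 98/(3 + 11·0.116219) = 22.9057.

q_1* = 22.9057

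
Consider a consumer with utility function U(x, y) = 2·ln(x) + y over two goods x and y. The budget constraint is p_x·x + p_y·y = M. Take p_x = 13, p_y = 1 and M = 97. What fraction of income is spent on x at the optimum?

share on x = 0.0206

MU_x = 2/x, MU_y = 1. Tangency: 2/x = p_x/p_y.
So x*(p_x,p_y) = 2·p_y/p_x, independent of income; and y* = (M − 2·p_y)/p_y.
At the given prices: x* = 2·1/13 = 0.1538, and y* = 95.
Expenditure on x: 13·0.1538 = 2; share = 0.0206.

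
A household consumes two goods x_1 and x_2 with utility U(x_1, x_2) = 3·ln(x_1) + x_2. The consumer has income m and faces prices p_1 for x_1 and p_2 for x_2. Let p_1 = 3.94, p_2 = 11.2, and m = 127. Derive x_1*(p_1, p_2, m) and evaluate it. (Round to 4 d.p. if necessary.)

x_1* = 8.5279

MU_x_1 = 3/x_1, MU_x_2 = 1. Tangency: 3/x_1 = p_1/p_2.
So x_1*(p_1,p_2) = 3·p_2/p_1, independent of income; and x_2* = (m − 3·p_2)/p_2.
At the given prices: x_1* = 3·11.2/3.94 = 8.5279.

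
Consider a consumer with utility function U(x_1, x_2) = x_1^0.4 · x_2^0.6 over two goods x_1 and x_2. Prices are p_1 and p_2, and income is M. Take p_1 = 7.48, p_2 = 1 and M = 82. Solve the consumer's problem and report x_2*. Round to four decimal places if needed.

MU_x_1/MU_x_2 = (0.4·x_2)/(0.6·x_1); tangency sets this equal to p_1/p_2.
Rearranging, p_2·x_2 = (3/2)·p_1·x_1. Substituting into the budget gives p_1·x_1·(1 + (3/2)) = M.
Demand: x_1*(p_1,p_2,M) = 0.4·M/p_1 and x_2* = 0.6·M/p_2.
At p_1=7.48, p_2=1, M=82: x_2* = 0.6·82/1 = 49.2.

x_2* = 49.2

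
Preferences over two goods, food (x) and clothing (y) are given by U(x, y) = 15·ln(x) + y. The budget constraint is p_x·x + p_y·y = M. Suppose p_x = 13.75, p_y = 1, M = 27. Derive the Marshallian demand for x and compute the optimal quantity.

Set MRS = p_x/p_y: (15/x)/1 = p_x/p_y.
So x*(p_x,p_y) = 15·p_y/p_x, independent of income; and y* = (M − 15·p_y)/p_y.
At the given prices: x* = 15·1/13.75 = 1.0909.

x* = 1.0909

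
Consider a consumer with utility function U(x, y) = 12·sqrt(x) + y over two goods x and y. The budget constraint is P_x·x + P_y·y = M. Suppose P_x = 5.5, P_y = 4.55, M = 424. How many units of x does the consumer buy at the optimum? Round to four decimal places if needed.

Set MRS = P_x/P_y: 6·x^(−1/2) = P_x/P_y.
Solve: √x = 6·P_y/P_x, so x*(P_x,P_y) = (6·P_y/P_x)², and y* = (M − P_x·x*)/P_y.
Plugging in: x* = (6·4.55/5.5)² = 24.6377.

x* = 24.6377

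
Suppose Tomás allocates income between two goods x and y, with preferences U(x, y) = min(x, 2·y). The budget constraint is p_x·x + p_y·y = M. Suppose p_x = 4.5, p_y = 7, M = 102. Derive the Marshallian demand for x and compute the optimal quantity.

x* = 12.75

Leontief preferences: the optimum is at the kink where x/2 = y/1, i.e. y = (1/2)·x.
Budget: p_x·x + p_y·(1/2)·x = M, so (2·p_x + p_y)·x = 2·M.
Demand: x*(p_x,p_y,M) = 2·M/(2·p_x + p_y), y* = M/(2·p_x + p_y).
Here 2·4.5 + 7 = 16, giving x* = 12.75.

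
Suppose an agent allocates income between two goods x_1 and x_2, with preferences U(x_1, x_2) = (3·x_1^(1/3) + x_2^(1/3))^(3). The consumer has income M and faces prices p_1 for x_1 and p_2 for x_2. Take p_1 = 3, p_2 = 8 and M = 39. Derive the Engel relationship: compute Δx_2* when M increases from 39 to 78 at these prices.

MU_x_1 ∝ 3·x_1^(-2/3), MU_x_2 ∝ x_2^(-2/3), so MRS = 3·(x_2/x_1)^(2/3) = p_1/p_2.
Hence x_2/x_1 = ((1/3)·p_1/p_2)^(1/(2/3)), i.e. raised to the 1.5 power.
Substitute x_2 = (x_2/x_1)·x_1 into the budget: x_1* = M/(p_1 + p_2·(x_2/x_1)).
Numerically x_2/x_1 = 0.044194, so x_1* = 39/(3 + 8·0.044194) = 11.6295 and x_2* = 0.044194·11.6295 = 0.514.
At M' = 78: x_2* = 1.0279. Change: 1.0279 − 0.514 = 0.514.

Δx_2* = 0.514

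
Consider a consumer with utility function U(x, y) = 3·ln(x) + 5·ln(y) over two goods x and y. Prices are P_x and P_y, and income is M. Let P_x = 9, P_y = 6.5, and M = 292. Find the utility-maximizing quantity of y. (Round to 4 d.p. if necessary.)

The MRS is (3/5)·y/x. Set MRS = P_x/P_y.
Rearranging, P_y·y = (5/3)·P_x·x. Substituting into the budget gives P_x·x·(1 + (5/3)) = M.
Demand: x*(P_x,P_y,M) = 0.375·M/P_x and y* = 0.625·M/P_y.
At P_x=9, P_y=6.5, M=292: y* = 0.625·292/6.5 = 28.0769.

y* = 28.0769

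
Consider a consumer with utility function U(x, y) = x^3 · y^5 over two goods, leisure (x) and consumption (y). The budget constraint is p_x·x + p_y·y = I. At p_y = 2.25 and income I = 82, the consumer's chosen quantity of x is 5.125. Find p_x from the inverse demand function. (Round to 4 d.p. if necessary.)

p_x = 6

MU_x/MU_y = (3·y)/(5·x); tangency sets this equal to p_x/p_y.
Rearranging, p_y·y = (5/3)·p_x·x. Substituting into the budget gives p_x·x·(1 + (5/3)) = I.
Demand: x*(p_x,p_y,I) = 0.375·I/p_x and y* = 0.625·I/p_y.
Set x* = 5.125 in the demand function and solve for p_x: p_x = 6.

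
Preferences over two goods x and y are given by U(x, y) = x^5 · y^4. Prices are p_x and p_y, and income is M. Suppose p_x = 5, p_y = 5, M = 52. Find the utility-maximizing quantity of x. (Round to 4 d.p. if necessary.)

The MRS is (5/4)·y/x. Set MRS = p_x/p_y.
So 5·p_y·y = 4·p_x·x; combined with the budget, a share 5/9 of income goes to x.
Demand: x*(p_x,p_y,M) = 5/9·M/p_x and y* = 4/9·M/p_y.
At p_x=5, p_y=5, M=52: x* = 5/9·52/5 = 5.7778.

x* = 5.7778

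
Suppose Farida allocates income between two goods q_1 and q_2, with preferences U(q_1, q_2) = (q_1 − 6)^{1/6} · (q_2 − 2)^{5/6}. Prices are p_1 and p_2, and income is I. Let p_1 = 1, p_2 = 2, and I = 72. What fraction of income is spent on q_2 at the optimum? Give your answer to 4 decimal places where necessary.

Let q_1' = q_1−6, q_2' = q_2−2. MRS = (1/5)·q_2'/q_1' = p_1/p_2.
Substituting into the budget: q_1* = 6 + 1/6·(I − 6·p_1 − 2·p_2)/p_1, and q_2* = 2 + 5/6·(…)/p_2.
Discretionary income = 72 − 6·1 − 2·2 = 62; q_1* = 6 + 1/6·62/1 = 16.3333; q_2* = 2 + 5/6·62/2 = 27.8333.
Expenditure on q_2: 2·27.8333 = 55.6667; share = 0.7731.

share on q_2 = 0.7731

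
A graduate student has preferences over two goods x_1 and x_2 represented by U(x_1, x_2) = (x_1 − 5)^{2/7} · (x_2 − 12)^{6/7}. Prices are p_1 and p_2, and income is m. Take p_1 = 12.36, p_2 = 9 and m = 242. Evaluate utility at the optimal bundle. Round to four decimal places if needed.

This is Cobb-Douglas in (x_1−5, x_2−12): tangency gives 2/7·p_2·(x_2−12) = 6/7·p_1·(x_1−5).
After buying the subsistence bundle (5, 12), a share 0.25 of the remaining income goes to x_1: x_1* = 5 + 0.25·(m − 5p_1 − 12p_2)/p_1.
Discretionary income = 242 − 5·12.36 − 12·9 = 72.2; x_1* = 5 + 0.25·72.2/12.36 = 6.4604; x_2* = 12 + 0.75·72.2/9 = 18.0167.
Utility at the optimum: U(6.4604, 18.0167) = 5.1881.

V = 5.1881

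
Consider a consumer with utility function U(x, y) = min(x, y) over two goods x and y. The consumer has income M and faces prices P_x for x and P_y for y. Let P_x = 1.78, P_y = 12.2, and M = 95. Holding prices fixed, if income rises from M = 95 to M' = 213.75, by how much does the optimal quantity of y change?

Δy* = 8.4943

Leontief preferences: the optimum is at the kink where x/1 = y/1, i.e. y = x.
Budget: P_x·x + P_y·x = M, so (P_x + P_y)·x = M.
Demand: x*(P_x,P_y,M) = M/(P_x + P_y), y* = M/(P_x + P_y).
Here 1.78 + 12.2 = 13.98, giving y* = 6.7954.
At M' = 213.75: y* = 15.2897. Change: 15.2897 − 6.7954 = 8.4943.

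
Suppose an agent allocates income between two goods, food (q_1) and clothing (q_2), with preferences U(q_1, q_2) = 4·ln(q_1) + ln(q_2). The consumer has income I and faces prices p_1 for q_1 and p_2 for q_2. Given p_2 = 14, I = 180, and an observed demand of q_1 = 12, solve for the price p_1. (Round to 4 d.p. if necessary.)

Tangency: MRS = 4·q_2/q_1 = p_1/p_2.
So 4·p_2·q_2 = p_1·q_1; combined with the budget, a share 0.8 of income goes to q_1.
Demand: q_1*(p_1,p_2,I) = 0.8·I/p_1 and q_2* = 0.2·I/p_2.
Set q_1* = 12 in the demand function and solve for p_1: p_1 = 12.

p_1 = 12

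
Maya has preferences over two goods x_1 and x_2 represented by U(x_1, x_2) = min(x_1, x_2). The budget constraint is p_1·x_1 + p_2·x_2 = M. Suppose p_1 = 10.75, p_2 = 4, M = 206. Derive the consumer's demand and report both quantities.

x_1* = 13.9661, x_2* = 13.9661

With perfect complements, no substitution: consume in ratio x_1:x_2 = 1:1.
Budget: p_1·x_1 + p_2·x_1 = M, so (p_1 + p_2)·x_1 = M.
Demand: x_1*(p_1,p_2,M) = M/(p_1 + p_2), x_2* = M/(p_1 + p_2).
Here 10.75 + 4 = 14.75, giving x_1* = 13.9661 and x_2* = 13.9661.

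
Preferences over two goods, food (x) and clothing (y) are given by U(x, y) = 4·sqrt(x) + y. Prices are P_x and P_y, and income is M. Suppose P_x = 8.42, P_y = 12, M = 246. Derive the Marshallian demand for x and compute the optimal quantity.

x* = 8.1245

Utility is quasi-linear in y; the FOC for x is 2/√x = P_x/P_y.
Solve: √x = 2·P_y/P_x, so x*(P_x,P_y) = (2·P_y/P_x)², and y* = (M − P_x·x*)/P_y.
Plugging in: x* = (2·12/8.42)² = 8.1245.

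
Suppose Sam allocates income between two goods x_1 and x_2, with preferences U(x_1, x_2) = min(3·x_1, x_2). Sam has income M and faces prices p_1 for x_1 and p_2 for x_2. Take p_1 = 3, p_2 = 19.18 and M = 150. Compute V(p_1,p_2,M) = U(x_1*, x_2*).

V = 7.4331

Here 3 + 3·19.18 = 60.54, giving x_1* = 2.4777 and x_2* = 7.4331.
Utility at the optimum: U(2.4777, 7.4331) = 7.4331.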